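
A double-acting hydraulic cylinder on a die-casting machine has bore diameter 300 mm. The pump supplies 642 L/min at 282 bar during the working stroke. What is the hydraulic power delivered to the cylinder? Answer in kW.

Hydraulic power = P × Q

W ≈ 302 kW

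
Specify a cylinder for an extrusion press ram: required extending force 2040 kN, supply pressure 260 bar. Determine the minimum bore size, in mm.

D ≈ 316 mm

Extension force acts on the full piston face: F = P × (π/4)D².
D = √(4F / (πP)) = √(4 × 2040 kN / (π × 260 bar))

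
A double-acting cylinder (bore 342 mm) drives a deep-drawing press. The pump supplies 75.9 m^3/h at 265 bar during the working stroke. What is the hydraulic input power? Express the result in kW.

W ≈ 559 kW

Hydraulic power = P × Q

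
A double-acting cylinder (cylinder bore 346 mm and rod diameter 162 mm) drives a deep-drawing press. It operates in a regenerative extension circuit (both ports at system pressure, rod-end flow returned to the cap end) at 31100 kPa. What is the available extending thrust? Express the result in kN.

F ≈ 641 kN

With equal pressure on both faces, forces on the annular region cancel; the net push is pressure × rod cross-section.
Rod cross-section A_rod = π/4 × (162 mm)² = 20610 mm^2
F = P × A_rod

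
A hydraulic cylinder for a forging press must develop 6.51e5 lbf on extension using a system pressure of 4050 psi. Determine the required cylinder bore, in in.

Extension force acts on the full piston face: F = P × (π/4)D².
D = √(4F / (πP)) = √(4 × 6.51e5 lbf / (π × 4050 psi))

D ≈ 14.3 in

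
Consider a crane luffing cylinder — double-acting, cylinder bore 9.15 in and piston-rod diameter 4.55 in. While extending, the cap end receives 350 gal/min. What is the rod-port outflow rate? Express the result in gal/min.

Q_out ≈ 263 gal/min

Cap-side area A_cap = π/4 × (9.15 in)² = 65.76 in^2
Rod-side annular area A_ann = π/4 × (9.15² − 4.55²) = 49.50 in^2
Piston speed v = Q_in/A_cap; rod-end outflow Q_out = v × A_ann = Q_in × A_ann/A_cap.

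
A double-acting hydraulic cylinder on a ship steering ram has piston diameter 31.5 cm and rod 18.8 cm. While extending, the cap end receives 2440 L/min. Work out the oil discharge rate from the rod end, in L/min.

Q_out ≈ 1570 L/min

Cap-side area A_cap = π/4 × (31.5 cm)² = 779.3 cm^2
Rod-side annular area A_ann = π/4 × (31.5² − 18.8²) = 501.7 cm^2
Piston speed v = Q_in/A_cap; rod-end outflow Q_out = v × A_ann = Q_in × A_ann/A_cap.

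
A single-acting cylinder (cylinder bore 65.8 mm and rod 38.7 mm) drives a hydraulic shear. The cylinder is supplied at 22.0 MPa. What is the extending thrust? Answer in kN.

F ≈ 74.8 kN

Cap-side area A_cap = π/4 × (65.8 mm)² = 3400 mm^2
F = P × A_cap = 22.0 MPa × A_cap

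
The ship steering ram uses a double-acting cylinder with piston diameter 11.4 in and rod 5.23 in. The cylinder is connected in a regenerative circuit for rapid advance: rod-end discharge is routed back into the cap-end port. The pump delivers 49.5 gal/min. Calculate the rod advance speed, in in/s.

In regeneration the rod-end outflow joins the pump flow into the cap end, so the net volume the pump must supply per unit advance equals the rod cross-section area.
Rod cross-section A_rod = π/4 × (5.23 in)² = 21.48 in^2
v = Q_pump / A_rod

v ≈ 8.87 in/s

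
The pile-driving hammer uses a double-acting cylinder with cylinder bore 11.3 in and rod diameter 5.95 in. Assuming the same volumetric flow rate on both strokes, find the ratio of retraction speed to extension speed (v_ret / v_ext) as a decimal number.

Cap-side area A_cap = π/4 × (11.3 in)² = 100.3 in^2
Rod-side annular area A_ann = π/4 × (11.3² − 5.95²) = 72.48 in^2
For equal Q, v ∝ 1/A, so v_ret/v_ext = A_cap/A_ann.

v_ret/v_ext ≈ 1.38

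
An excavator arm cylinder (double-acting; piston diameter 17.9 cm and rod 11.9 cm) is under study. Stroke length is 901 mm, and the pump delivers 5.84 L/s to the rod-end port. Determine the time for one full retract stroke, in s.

Rod-side annular area A_ann = π/4 × (17.9² − 11.9²) = 140.4 cm^2
Swept volume V = A × L; t = V / Q = A·L / Q

t ≈ 2.17 s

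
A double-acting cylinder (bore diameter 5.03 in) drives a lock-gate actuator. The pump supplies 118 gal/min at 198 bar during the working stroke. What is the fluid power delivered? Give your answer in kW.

Hydraulic power = P × Q

W ≈ 147 kW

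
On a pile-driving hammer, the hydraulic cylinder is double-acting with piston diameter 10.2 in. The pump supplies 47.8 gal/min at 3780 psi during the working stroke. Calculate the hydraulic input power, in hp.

Hydraulic power = P × Q

W ≈ 105 hp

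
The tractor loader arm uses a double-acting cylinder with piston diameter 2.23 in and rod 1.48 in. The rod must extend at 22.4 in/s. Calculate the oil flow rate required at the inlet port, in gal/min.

Q ≈ 22.7 gal/min

Cap-side area A_cap = π/4 × (2.23 in)² = 3.906 in^2
Q = A × v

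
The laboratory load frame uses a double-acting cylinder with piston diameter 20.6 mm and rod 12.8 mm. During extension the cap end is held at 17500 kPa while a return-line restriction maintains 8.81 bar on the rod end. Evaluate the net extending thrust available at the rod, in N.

F ≈ 5650 N

Cap-side area A_cap = π/4 × (20.6 mm)² = 333.3 mm^2
Rod-side annular area A_ann = π/4 × (20.6² − 12.8²) = 204.6 mm^2
Net thrust = P_cap·A_cap − P_rod·A_ann = 5833 N − 180.3 N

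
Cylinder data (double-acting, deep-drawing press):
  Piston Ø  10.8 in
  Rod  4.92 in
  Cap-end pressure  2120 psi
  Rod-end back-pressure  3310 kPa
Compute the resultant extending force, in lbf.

Cap-side area A_cap = π/4 × (10.8 in)² = 91.61 in^2
Rod-side annular area A_ann = π/4 × (10.8² − 4.92²) = 72.60 in^2
Net thrust = P_cap·A_cap − P_rod·A_ann = 1.942e5 lbf − 34850 lbf

F ≈ 1.59e5 lbf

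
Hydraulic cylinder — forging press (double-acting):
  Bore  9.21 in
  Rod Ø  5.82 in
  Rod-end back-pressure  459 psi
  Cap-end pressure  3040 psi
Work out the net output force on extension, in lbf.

Cap-side area A_cap = π/4 × (9.21 in)² = 66.62 in^2
Rod-side annular area A_ann = π/4 × (9.21² − 5.82²) = 40.02 in^2
Net thrust = P_cap·A_cap − P_rod·A_ann = 2.025e5 lbf − 18370 lbf

F ≈ 1.84e5 lbf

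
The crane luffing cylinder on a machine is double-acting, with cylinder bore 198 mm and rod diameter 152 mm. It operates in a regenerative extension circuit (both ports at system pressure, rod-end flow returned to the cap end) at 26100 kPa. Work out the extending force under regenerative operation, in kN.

With equal pressure on both faces, forces on the annular region cancel; the net push is pressure × rod cross-section.
Rod cross-section A_rod = π/4 × (152 mm)² = 18150 mm^2
F = P × A_rod

F ≈ 474 kN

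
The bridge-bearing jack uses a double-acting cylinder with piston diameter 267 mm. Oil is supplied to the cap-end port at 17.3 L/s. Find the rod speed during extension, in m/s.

Cap-side area A_cap = π/4 × (267 mm)² = 55990 mm^2
v = Q / A

v ≈ 0.309 m/s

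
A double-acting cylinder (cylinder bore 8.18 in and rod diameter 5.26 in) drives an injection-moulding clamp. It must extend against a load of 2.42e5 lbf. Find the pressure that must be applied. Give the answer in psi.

Cap-side area A_cap = π/4 × (8.18 in)² = 52.55 in^2
P = F / A = 2.42e5 lbf / A

P ≈ 4600 psi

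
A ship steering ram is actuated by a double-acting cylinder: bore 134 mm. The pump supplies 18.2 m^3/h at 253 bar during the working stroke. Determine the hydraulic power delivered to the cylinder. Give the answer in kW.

Hydraulic power = P × Q

W ≈ 128 kW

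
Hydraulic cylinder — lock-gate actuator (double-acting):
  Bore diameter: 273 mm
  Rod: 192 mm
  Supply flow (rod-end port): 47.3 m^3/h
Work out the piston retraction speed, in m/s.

v ≈ 0.444 m/s

Rod-side annular area A_ann = π/4 × (273² − 192²) = 29580 mm^2
Flow into the rod-end port fills the annular volume.
v = Q / A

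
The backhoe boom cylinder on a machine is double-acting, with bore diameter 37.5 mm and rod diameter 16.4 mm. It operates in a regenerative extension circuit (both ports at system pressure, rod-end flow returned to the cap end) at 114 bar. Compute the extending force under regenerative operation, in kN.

With equal pressure on both faces, forces on the annular region cancel; the net push is pressure × rod cross-section.
Rod cross-section A_rod = π/4 × (16.4 mm)² = 211.2 mm^2
F = P × A_rod

F ≈ 2.41 kN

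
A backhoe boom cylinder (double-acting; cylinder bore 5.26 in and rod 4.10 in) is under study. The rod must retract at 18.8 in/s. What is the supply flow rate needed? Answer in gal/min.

Q ≈ 41.6 gal/min

Rod-side annular area A_ann = π/4 × (5.26² − 4.10²) = 8.528 in^2
Q = A × v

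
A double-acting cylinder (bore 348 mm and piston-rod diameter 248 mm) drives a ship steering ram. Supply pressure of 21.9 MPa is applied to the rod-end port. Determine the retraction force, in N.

F ≈ 1.03e6 N

Rod-side annular area A_ann = π/4 × (348² − 248²) = 46810 mm^2
On retraction the pressure acts on the annular area (bore minus rod).
F = P × A_ann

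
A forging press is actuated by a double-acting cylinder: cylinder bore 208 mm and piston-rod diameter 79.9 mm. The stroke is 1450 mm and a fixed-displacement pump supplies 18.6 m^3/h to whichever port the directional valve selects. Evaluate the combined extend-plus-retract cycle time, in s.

t ≈ 17.7 s

Cap-side area A_cap = π/4 × (208 mm)² = 33980 mm^2
Rod-side annular area A_ann = π/4 × (208² − 79.9²) = 28970 mm^2
t_ext = A_cap·L/Q = 9.536 s
t_ret = A_ann·L/Q = 8.129 s
t_cycle = t_ext + t_ret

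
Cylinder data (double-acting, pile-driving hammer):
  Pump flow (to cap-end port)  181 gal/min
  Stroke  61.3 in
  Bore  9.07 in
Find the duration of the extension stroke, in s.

Cap-side area A_cap = π/4 × (9.07 in)² = 64.61 in^2
Swept volume V = A × L; t = V / Q = A·L / Q

t ≈ 5.68 s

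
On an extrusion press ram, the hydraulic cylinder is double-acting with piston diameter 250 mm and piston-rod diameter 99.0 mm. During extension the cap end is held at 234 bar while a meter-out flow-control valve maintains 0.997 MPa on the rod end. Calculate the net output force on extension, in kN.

Cap-side area A_cap = π/4 × (250 mm)² = 49090 mm^2
Rod-side annular area A_ann = π/4 × (250² − 99.0²) = 41390 mm^2
Net thrust = P_cap·A_cap − P_rod·A_ann = 1149 kN − 41.27 kN

F ≈ 1110 kN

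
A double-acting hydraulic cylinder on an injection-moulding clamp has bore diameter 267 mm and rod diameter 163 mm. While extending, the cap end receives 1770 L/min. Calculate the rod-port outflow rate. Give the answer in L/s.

Q_out ≈ 18.5 L/s

Cap-side area A_cap = π/4 × (267 mm)² = 55990 mm^2
Rod-side annular area A_ann = π/4 × (267² − 163²) = 35120 mm^2
Piston speed v = Q_in/A_cap; rod-end outflow Q_out = v × A_ann = Q_in × A_ann/A_cap.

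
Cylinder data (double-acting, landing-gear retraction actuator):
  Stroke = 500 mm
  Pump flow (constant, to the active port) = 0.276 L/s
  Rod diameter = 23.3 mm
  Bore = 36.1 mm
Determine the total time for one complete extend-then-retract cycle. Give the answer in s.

Cap-side area A_cap = π/4 × (36.1 mm)² = 1024 mm^2
Rod-side annular area A_ann = π/4 × (36.1² − 23.3²) = 597.2 mm^2
t_ext = A_cap·L/Q = 1.854 s
t_ret = A_ann·L/Q = 1.082 s
t_cycle = t_ext + t_ret

t ≈ 2.94 s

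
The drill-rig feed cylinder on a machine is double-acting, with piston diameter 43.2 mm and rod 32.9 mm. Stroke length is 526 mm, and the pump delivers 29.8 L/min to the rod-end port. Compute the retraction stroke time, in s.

Rod-side annular area A_ann = π/4 × (43.2² − 32.9²) = 615.6 mm^2
Swept volume V = A × L; t = V / Q = A·L / Q

t ≈ 0.652 s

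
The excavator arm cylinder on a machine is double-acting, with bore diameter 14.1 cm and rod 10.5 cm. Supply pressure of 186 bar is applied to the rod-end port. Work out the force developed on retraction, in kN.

Rod-side annular area A_ann = π/4 × (14.1² − 10.5²) = 69.55 cm^2
On retraction the pressure acts on the annular area (bore minus rod).
F = P × A_ann

F ≈ 129 kN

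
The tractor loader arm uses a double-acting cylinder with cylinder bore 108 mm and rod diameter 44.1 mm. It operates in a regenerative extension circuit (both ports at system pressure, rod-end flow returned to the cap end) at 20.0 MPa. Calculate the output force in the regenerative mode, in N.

With equal pressure on both faces, forces on the annular region cancel; the net push is pressure × rod cross-section.
Rod cross-section A_rod = π/4 × (44.1 mm)² = 1527 mm^2
F = P × A_rod

F ≈ 30500 N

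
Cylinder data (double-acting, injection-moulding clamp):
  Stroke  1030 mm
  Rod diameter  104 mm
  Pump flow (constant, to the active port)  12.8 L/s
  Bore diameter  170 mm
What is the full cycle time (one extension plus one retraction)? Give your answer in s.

t ≈ 2.97 s

Cap-side area A_cap = π/4 × (170 mm)² = 22700 mm^2
Rod-side annular area A_ann = π/4 × (170² − 104²) = 14200 mm^2
t_ext = A_cap·L/Q = 1.826 s
t_ret = A_ann·L/Q = 1.143 s
t_cycle = t_ext + t_ret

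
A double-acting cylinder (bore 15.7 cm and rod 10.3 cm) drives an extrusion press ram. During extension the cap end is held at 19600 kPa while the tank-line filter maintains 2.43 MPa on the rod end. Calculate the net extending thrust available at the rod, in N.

Cap-side area A_cap = π/4 × (15.7 cm)² = 193.6 cm^2
Rod-side annular area A_ann = π/4 × (15.7² − 10.3²) = 110.3 cm^2
Net thrust = P_cap·A_cap − P_rod·A_ann = 3.794e5 N − 26800 N

F ≈ 3.53e5 N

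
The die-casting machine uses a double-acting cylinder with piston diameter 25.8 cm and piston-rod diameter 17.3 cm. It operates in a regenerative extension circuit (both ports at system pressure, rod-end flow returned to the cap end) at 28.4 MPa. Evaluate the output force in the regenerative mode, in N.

With equal pressure on both faces, forces on the annular region cancel; the net push is pressure × rod cross-section.
Rod cross-section A_rod = π/4 × (17.3 cm)² = 235.1 cm^2
F = P × A_rod

F ≈ 6.68e5 N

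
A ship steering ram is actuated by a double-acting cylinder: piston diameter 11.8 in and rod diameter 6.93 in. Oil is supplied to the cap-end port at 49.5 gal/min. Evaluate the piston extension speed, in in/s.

v ≈ 1.74 in/s

Cap-side area A_cap = π/4 × (11.8 in)² = 109.4 in^2
v = Q / A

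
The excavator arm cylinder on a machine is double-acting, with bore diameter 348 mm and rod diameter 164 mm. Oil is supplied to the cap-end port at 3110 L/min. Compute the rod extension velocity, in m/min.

v ≈ 32.7 m/min

Cap-side area A_cap = π/4 × (348 mm)² = 95110 mm^2
v = Q / A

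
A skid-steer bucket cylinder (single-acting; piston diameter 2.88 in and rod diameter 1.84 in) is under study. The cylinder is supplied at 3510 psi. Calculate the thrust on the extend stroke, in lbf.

F ≈ 22900 lbf

Cap-side area A_cap = π/4 × (2.88 in)² = 6.514 in^2
F = P × A_cap = 3510 psi × A_cap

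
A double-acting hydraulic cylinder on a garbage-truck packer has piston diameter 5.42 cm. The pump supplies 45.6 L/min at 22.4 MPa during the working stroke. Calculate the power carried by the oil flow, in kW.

Hydraulic power = P × Q

W ≈ 17.0 kW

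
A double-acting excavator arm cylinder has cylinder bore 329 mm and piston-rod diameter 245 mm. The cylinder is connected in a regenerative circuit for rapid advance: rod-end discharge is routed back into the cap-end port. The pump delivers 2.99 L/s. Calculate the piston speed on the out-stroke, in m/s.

In regeneration the rod-end outflow joins the pump flow into the cap end, so the net volume the pump must supply per unit advance equals the rod cross-section area.
Rod cross-section A_rod = π/4 × (245 mm)² = 47140 mm^2
v = Q_pump / A_rod

v ≈ 0.0634 m/s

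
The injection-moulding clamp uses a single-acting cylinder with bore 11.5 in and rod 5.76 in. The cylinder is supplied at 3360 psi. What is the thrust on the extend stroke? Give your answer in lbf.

Cap-side area A_cap = π/4 × (11.5 in)² = 103.9 in^2
F = P × A_cap = 3360 psi × A_cap

F ≈ 3.49e5 lbf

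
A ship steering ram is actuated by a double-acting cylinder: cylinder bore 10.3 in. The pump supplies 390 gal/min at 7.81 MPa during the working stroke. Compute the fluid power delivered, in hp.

W ≈ 258 hp

Hydraulic power = P × Q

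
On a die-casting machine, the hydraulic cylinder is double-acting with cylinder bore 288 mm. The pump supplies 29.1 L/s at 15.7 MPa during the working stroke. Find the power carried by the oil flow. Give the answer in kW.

W ≈ 457 kW

Hydraulic power = P × Q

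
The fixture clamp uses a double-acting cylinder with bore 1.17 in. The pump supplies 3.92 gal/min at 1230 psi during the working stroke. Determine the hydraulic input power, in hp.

W ≈ 2.81 hp

Hydraulic power = P × Q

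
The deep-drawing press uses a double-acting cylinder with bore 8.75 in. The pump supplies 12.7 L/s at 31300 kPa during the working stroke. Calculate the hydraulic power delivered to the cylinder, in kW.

W ≈ 398 kW

Hydraulic power = P × Q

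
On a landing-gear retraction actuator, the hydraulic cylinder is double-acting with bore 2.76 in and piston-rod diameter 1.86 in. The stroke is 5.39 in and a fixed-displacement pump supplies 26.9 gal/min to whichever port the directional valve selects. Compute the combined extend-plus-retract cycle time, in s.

t ≈ 0.481 s

Cap-side area A_cap = π/4 × (2.76 in)² = 5.983 in^2
Rod-side annular area A_ann = π/4 × (2.76² − 1.86²) = 3.266 in^2
t_ext = A_cap·L/Q = 0.3114 s
t_ret = A_ann·L/Q = 0.1700 s
t_cycle = t_ext + t_ret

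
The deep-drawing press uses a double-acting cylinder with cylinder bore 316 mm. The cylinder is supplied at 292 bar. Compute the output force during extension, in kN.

F ≈ 2290 kN

Cap-side area A_cap = π/4 × (316 mm)² = 78430 mm^2
F = P × A_cap = 292 bar × A_cap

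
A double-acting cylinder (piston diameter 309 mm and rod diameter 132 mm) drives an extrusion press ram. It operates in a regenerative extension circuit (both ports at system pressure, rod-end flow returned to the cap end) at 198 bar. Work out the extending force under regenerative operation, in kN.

F ≈ 271 kN

With equal pressure on both faces, forces on the annular region cancel; the net push is pressure × rod cross-section.
Rod cross-section A_rod = π/4 × (132 mm)² = 13680 mm^2
F = P × A_rod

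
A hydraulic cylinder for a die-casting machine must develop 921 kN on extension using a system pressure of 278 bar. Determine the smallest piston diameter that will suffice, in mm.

Extension force acts on the full piston face: F = P × (π/4)D².
D = √(4F / (πP)) = √(4 × 921 kN / (π × 278 bar))

D ≈ 205 mm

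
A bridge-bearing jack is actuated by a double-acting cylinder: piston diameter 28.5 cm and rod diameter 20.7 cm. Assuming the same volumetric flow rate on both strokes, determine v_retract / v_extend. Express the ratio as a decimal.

v_ret/v_ext ≈ 2.12

Cap-side area A_cap = π/4 × (28.5 cm)² = 637.9 cm^2
Rod-side annular area A_ann = π/4 × (28.5² − 20.7²) = 301.4 cm^2
For equal Q, v ∝ 1/A, so v_ret/v_ext = A_cap/A_ann.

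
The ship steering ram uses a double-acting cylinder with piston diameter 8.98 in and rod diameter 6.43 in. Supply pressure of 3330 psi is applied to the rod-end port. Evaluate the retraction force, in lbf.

F ≈ 1.03e5 lbf

Rod-side annular area A_ann = π/4 × (8.98² − 6.43²) = 30.86 in^2
On retraction the pressure acts on the annular area (bore minus rod).
F = P × A_ann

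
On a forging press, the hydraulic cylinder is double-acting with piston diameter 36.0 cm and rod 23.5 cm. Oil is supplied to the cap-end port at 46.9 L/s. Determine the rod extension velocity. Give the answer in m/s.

Cap-side area A_cap = π/4 × (36.0 cm)² = 1018 cm^2
v = Q / A

v ≈ 0.461 m/s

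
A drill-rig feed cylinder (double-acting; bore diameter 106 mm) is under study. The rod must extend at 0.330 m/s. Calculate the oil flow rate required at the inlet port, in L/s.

Cap-side area A_cap = π/4 × (106 mm)² = 8825 mm^2
Q = A × v

Q ≈ 2.91 L/s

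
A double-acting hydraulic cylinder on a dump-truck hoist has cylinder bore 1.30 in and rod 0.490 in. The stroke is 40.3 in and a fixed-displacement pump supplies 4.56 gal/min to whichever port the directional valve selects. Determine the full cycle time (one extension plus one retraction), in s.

Cap-side area A_cap = π/4 × (1.30 in)² = 1.327 in^2
Rod-side annular area A_ann = π/4 × (1.30² − 0.490²) = 1.139 in^2
t_ext = A_cap·L/Q = 3.047 s
t_ret = A_ann·L/Q = 2.614 s
t_cycle = t_ext + t_ret

t ≈ 5.66 s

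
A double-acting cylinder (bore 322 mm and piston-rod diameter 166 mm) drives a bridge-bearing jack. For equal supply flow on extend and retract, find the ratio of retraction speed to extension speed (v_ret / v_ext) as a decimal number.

Cap-side area A_cap = π/4 × (322 mm)² = 81430 mm^2
Rod-side annular area A_ann = π/4 × (322² − 166²) = 59790 mm^2
For equal Q, v ∝ 1/A, so v_ret/v_ext = A_cap/A_ann.

v_ret/v_ext ≈ 1.36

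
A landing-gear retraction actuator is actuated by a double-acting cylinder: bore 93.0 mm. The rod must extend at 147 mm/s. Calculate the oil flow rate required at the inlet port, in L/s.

Cap-side area A_cap = π/4 × (93.0 mm)² = 6793 mm^2
Q = A × v

Q ≈ 0.999 L/s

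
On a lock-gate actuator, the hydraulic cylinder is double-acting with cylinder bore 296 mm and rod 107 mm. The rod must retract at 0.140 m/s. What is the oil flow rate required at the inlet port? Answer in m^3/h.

Q ≈ 30.1 m^3/h

Rod-side annular area A_ann = π/4 × (296² − 107²) = 59820 mm^2
Q = A × v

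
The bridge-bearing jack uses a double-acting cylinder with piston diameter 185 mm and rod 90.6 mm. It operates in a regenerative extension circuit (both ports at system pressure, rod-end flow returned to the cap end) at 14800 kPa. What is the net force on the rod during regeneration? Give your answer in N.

F ≈ 95400 N

With equal pressure on both faces, forces on the annular region cancel; the net push is pressure × rod cross-section.
Rod cross-section A_rod = π/4 × (90.6 mm)² = 6447 mm^2
F = P × A_rod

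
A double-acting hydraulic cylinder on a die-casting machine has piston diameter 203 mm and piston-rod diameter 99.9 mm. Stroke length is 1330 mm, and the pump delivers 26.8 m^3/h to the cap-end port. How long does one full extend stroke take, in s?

t ≈ 5.78 s

Cap-side area A_cap = π/4 × (203 mm)² = 32370 mm^2
Swept volume V = A × L; t = V / Q = A·L / Q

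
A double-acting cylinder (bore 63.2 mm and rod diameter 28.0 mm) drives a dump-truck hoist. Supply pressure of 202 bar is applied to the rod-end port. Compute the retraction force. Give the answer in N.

F ≈ 50900 N

Rod-side annular area A_ann = π/4 × (63.2² − 28.0²) = 2521 mm^2
On retraction the pressure acts on the annular area (bore minus rod).
F = P × A_ann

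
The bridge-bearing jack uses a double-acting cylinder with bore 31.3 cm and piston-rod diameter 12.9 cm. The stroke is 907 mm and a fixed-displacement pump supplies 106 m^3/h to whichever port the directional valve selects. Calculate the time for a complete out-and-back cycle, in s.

Cap-side area A_cap = π/4 × (31.3 cm)² = 769.4 cm^2
Rod-side annular area A_ann = π/4 × (31.3² − 12.9²) = 638.7 cm^2
t_ext = A_cap·L/Q = 2.370 s
t_ret = A_ann·L/Q = 1.968 s
t_cycle = t_ext + t_ret

t ≈ 4.34 s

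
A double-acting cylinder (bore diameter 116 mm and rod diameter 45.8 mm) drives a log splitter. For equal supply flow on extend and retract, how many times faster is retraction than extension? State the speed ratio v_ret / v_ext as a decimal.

v_ret/v_ext ≈ 1.18

Cap-side area A_cap = π/4 × (116 mm)² = 10570 mm^2
Rod-side annular area A_ann = π/4 × (116² − 45.8²) = 8921 mm^2
For equal Q, v ∝ 1/A, so v_ret/v_ext = A_cap/A_ann.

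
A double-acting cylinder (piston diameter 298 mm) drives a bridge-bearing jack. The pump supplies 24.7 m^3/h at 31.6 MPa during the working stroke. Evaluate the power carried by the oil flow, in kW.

Hydraulic power = P × Q

W ≈ 217 kW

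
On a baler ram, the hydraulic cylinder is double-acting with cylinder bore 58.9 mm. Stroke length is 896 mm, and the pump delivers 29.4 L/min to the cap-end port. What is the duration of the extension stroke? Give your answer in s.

Cap-side area A_cap = π/4 × (58.9 mm)² = 2725 mm^2
Swept volume V = A × L; t = V / Q = A·L / Q

t ≈ 4.98 s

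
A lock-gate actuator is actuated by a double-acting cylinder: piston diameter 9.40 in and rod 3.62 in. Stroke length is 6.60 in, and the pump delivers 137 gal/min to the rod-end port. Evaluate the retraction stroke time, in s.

Rod-side annular area A_ann = π/4 × (9.40² − 3.62²) = 59.11 in^2
Swept volume V = A × L; t = V / Q = A·L / Q

t ≈ 0.740 s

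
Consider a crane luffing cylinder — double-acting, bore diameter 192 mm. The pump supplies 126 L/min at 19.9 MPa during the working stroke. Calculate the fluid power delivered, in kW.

W ≈ 41.8 kW

Hydraulic power = P × Q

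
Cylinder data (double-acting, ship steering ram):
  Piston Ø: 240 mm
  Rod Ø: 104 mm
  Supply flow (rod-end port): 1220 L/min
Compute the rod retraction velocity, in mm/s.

v ≈ 553 mm/s

Rod-side annular area A_ann = π/4 × (240² − 104²) = 36740 mm^2
Flow into the rod-end port fills the annular volume.
v = Q / A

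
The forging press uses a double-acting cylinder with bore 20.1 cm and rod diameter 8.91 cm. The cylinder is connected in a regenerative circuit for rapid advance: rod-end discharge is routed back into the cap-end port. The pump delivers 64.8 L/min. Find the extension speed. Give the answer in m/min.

In regeneration the rod-end outflow joins the pump flow into the cap end, so the net volume the pump must supply per unit advance equals the rod cross-section area.
Rod cross-section A_rod = π/4 × (8.91 cm)² = 62.35 cm^2
v = Q_pump / A_rod

v ≈ 10.4 m/min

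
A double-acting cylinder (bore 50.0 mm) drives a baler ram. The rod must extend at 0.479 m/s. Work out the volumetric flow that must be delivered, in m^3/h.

Q ≈ 3.39 m^3/h

Cap-side area A_cap = π/4 × (50.0 mm)² = 1963 mm^2
Q = A × v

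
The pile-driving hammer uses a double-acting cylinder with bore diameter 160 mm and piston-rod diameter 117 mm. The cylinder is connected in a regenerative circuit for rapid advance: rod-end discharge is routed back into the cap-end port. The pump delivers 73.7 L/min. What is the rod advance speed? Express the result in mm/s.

v ≈ 114 mm/s

In regeneration the rod-end outflow joins the pump flow into the cap end, so the net volume the pump must supply per unit advance equals the rod cross-section area.
Rod cross-section A_rod = π/4 × (117 mm)² = 10750 mm^2
v = Q_pump / A_rod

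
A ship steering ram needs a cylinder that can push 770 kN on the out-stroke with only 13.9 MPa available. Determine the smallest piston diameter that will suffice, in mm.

Extension force acts on the full piston face: F = P × (π/4)D².
D = √(4F / (πP)) = √(4 × 770 kN / (π × 13.9 MPa))

D ≈ 266 mm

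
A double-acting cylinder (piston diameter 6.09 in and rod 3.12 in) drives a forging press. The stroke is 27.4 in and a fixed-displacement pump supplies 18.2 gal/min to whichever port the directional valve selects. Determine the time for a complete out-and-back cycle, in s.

Cap-side area A_cap = π/4 × (6.09 in)² = 29.13 in^2
Rod-side annular area A_ann = π/4 × (6.09² − 3.12²) = 21.48 in^2
t_ext = A_cap·L/Q = 11.39 s
t_ret = A_ann·L/Q = 8.401 s
t_cycle = t_ext + t_ret

t ≈ 19.8 s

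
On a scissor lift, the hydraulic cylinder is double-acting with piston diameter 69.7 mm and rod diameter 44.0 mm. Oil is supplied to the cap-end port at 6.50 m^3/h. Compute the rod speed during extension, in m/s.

v ≈ 0.473 m/s

Cap-side area A_cap = π/4 × (69.7 mm)² = 3816 mm^2
v = Q / A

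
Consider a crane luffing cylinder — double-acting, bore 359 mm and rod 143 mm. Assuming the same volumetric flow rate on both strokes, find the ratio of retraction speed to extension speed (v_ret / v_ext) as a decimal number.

v_ret/v_ext ≈ 1.19

Cap-side area A_cap = π/4 × (359 mm)² = 1.012e5 mm^2
Rod-side annular area A_ann = π/4 × (359² − 143²) = 85160 mm^2
For equal Q, v ∝ 1/A, so v_ret/v_ext = A_cap/A_ann.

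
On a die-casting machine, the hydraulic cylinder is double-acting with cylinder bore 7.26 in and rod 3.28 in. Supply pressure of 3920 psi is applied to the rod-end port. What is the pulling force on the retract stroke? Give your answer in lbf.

Rod-side annular area A_ann = π/4 × (7.26² − 3.28²) = 32.95 in^2
On retraction the pressure acts on the annular area (bore minus rod).
F = P × A_ann

F ≈ 1.29e5 lbf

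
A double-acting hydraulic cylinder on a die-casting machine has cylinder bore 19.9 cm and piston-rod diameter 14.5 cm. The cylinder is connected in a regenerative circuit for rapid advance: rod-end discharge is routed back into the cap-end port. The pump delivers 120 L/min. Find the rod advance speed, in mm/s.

v ≈ 121 mm/s

In regeneration the rod-end outflow joins the pump flow into the cap end, so the net volume the pump must supply per unit advance equals the rod cross-section area.
Rod cross-section A_rod = π/4 × (14.5 cm)² = 165.1 cm^2
v = Q_pump / A_rod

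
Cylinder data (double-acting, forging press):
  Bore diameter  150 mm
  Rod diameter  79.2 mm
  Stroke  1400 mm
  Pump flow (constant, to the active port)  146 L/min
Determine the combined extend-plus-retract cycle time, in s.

Cap-side area A_cap = π/4 × (150 mm)² = 17670 mm^2
Rod-side annular area A_ann = π/4 × (150² − 79.2²) = 12740 mm^2
t_ext = A_cap·L/Q = 10.17 s
t_ret = A_ann·L/Q = 7.333 s
t_cycle = t_ext + t_ret

t ≈ 17.5 s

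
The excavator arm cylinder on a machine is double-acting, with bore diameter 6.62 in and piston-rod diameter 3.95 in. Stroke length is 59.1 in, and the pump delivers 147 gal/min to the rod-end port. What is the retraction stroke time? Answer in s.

Rod-side annular area A_ann = π/4 × (6.62² − 3.95²) = 22.17 in^2
Swept volume V = A × L; t = V / Q = A·L / Q

t ≈ 2.31 s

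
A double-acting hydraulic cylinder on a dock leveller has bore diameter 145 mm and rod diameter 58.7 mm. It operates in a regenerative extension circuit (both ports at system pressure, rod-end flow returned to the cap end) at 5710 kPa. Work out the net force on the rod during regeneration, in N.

F ≈ 15500 N

With equal pressure on both faces, forces on the annular region cancel; the net push is pressure × rod cross-section.
Rod cross-section A_rod = π/4 × (58.7 mm)² = 2706 mm^2
F = P × A_rod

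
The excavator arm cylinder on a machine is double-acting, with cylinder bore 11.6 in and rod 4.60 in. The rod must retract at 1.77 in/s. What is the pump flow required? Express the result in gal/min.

Q ≈ 40.9 gal/min

Rod-side annular area A_ann = π/4 × (11.6² − 4.60²) = 89.06 in^2
Q = A × v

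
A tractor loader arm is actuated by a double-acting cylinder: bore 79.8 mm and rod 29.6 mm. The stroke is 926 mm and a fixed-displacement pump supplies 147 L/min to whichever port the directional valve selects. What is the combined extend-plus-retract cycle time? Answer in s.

Cap-side area A_cap = π/4 × (79.8 mm)² = 5001 mm^2
Rod-side annular area A_ann = π/4 × (79.8² − 29.6²) = 4313 mm^2
t_ext = A_cap·L/Q = 1.890 s
t_ret = A_ann·L/Q = 1.630 s
t_cycle = t_ext + t_ret

t ≈ 3.52 s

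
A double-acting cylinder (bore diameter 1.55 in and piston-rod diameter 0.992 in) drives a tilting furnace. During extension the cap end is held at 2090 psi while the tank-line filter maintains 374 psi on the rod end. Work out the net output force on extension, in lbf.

F ≈ 3530 lbf

Cap-side area A_cap = π/4 × (1.55 in)² = 1.887 in^2
Rod-side annular area A_ann = π/4 × (1.55² − 0.992²) = 1.114 in^2
Net thrust = P_cap·A_cap − P_rod·A_ann = 3944 lbf − 416.6 lbf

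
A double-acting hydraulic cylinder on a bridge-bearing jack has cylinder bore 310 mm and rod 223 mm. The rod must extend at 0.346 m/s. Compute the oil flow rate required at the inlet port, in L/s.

Q ≈ 26.1 L/s

Cap-side area A_cap = π/4 × (310 mm)² = 75480 mm^2
Q = A × v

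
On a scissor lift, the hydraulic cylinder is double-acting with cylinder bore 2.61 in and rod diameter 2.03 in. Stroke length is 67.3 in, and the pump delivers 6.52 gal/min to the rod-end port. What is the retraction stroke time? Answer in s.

Rod-side annular area A_ann = π/4 × (2.61² − 2.03²) = 2.114 in^2
Swept volume V = A × L; t = V / Q = A·L / Q

t ≈ 5.67 s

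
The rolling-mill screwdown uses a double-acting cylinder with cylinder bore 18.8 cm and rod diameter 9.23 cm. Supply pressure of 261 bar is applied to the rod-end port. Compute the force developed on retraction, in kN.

F ≈ 550 kN

Rod-side annular area A_ann = π/4 × (18.8² − 9.23²) = 210.7 cm^2
On retraction the pressure acts on the annular area (bore minus rod).
F = P × A_ann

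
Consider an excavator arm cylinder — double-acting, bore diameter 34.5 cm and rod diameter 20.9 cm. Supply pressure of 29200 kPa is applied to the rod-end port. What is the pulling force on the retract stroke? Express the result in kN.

F ≈ 1730 kN

Rod-side annular area A_ann = π/4 × (34.5² − 20.9²) = 591.8 cm^2
On retraction the pressure acts on the annular area (bore minus rod).
F = P × A_ann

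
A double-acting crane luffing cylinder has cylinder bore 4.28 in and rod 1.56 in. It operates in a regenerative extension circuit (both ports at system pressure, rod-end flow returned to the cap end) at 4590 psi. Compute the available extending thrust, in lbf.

F ≈ 8770 lbf

With equal pressure on both faces, forces on the annular region cancel; the net push is pressure × rod cross-section.
Rod cross-section A_rod = π/4 × (1.56 in)² = 1.911 in^2
F = P × A_rod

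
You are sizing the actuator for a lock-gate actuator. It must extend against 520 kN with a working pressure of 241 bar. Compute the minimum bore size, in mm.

Extension force acts on the full piston face: F = P × (π/4)D².
D = √(4F / (πP)) = √(4 × 520 kN / (π × 241 bar))

D ≈ 166 mm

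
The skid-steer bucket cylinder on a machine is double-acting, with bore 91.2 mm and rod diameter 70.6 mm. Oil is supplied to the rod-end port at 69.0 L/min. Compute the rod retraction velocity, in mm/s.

Rod-side annular area A_ann = π/4 × (91.2² − 70.6²) = 2618 mm^2
Flow into the rod-end port fills the annular volume.
v = Q / A

v ≈ 439 mm/s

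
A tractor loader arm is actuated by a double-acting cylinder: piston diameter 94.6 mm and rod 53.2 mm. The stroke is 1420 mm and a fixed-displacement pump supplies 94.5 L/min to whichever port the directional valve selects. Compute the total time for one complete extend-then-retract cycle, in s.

t ≈ 10.7 s

Cap-side area A_cap = π/4 × (94.6 mm)² = 7029 mm^2
Rod-side annular area A_ann = π/4 × (94.6² − 53.2²) = 4806 mm^2
t_ext = A_cap·L/Q = 6.337 s
t_ret = A_ann·L/Q = 4.333 s
t_cycle = t_ext + t_ret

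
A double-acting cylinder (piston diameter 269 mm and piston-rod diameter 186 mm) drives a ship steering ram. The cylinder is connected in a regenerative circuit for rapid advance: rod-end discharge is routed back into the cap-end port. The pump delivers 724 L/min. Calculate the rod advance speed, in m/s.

v ≈ 0.444 m/s

In regeneration the rod-end outflow joins the pump flow into the cap end, so the net volume the pump must supply per unit advance equals the rod cross-section area.
Rod cross-section A_rod = π/4 × (186 mm)² = 27170 mm^2
v = Q_pump / A_rod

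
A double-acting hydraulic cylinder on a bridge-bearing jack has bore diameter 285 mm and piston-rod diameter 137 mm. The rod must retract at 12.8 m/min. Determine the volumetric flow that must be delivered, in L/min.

Q ≈ 628 L/min

Rod-side annular area A_ann = π/4 × (285² − 137²) = 49050 mm^2
Q = A × v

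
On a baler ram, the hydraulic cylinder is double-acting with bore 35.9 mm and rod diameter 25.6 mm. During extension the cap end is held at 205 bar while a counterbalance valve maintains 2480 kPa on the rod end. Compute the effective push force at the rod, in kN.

Cap-side area A_cap = π/4 × (35.9 mm)² = 1012 mm^2
Rod-side annular area A_ann = π/4 × (35.9² − 25.6²) = 497.5 mm^2
Net thrust = P_cap·A_cap − P_rod·A_ann = 20.75 kN − 1.234 kN

F ≈ 19.5 kN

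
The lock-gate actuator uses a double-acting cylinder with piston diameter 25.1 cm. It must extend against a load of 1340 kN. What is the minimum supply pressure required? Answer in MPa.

P ≈ 27.1 MPa

Cap-side area A_cap = π/4 × (25.1 cm)² = 494.8 cm^2
P = F / A = 1340 kN / A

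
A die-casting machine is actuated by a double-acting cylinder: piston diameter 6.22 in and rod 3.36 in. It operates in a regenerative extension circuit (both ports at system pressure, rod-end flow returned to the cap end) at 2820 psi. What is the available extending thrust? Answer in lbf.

F ≈ 25000 lbf

With equal pressure on both faces, forces on the annular region cancel; the net push is pressure × rod cross-section.
Rod cross-section A_rod = π/4 × (3.36 in)² = 8.867 in^2
F = P × A_rod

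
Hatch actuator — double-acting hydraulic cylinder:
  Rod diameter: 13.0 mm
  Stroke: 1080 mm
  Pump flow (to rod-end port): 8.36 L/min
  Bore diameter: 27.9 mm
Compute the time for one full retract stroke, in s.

t ≈ 3.71 s

Rod-side annular area A_ann = π/4 × (27.9² − 13.0²) = 478.6 mm^2
Swept volume V = A × L; t = V / Q = A·L / Q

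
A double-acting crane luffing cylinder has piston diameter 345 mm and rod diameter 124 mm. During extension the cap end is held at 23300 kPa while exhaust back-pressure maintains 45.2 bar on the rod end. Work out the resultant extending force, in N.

F ≈ 1.81e6 N

Cap-side area A_cap = π/4 × (345 mm)² = 93480 mm^2
Rod-side annular area A_ann = π/4 × (345² − 124²) = 81410 mm^2
Net thrust = P_cap·A_cap − P_rod·A_ann = 2.178e6 N − 3.680e5 N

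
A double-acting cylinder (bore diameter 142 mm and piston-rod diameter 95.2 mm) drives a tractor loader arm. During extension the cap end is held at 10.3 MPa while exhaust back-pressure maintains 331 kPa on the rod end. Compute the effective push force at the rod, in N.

Cap-side area A_cap = π/4 × (142 mm)² = 15840 mm^2
Rod-side annular area A_ann = π/4 × (142² − 95.2²) = 8719 mm^2
Net thrust = P_cap·A_cap − P_rod·A_ann = 1.631e5 N − 2886 N

F ≈ 1.60e5 N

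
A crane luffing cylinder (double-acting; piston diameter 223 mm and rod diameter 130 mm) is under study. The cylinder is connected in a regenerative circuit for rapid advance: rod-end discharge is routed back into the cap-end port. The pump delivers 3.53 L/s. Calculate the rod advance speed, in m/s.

In regeneration the rod-end outflow joins the pump flow into the cap end, so the net volume the pump must supply per unit advance equals the rod cross-section area.
Rod cross-section A_rod = π/4 × (130 mm)² = 13270 mm^2
v = Q_pump / A_rod

v ≈ 0.266 m/s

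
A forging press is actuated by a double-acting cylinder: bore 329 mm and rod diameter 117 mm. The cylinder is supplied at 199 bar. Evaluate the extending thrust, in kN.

F ≈ 1690 kN

Cap-side area A_cap = π/4 × (329 mm)² = 85010 mm^2
F = P × A_cap = 199 bar × A_cap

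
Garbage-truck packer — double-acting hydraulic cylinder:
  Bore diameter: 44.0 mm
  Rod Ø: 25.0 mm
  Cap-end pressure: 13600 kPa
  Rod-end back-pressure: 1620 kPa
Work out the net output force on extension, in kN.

F ≈ 19.0 kN

Cap-side area A_cap = π/4 × (44.0 mm)² = 1521 mm^2
Rod-side annular area A_ann = π/4 × (44.0² − 25.0²) = 1030 mm^2
Net thrust = P_cap·A_cap − P_rod·A_ann = 20.68 kN − 1.668 kN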